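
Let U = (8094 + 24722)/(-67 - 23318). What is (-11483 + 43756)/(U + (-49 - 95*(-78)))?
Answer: 754704105/172104169 ≈ 4.3852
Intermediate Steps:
U = -32816/23385 (U = 32816/(-23385) = 32816*(-1/23385) = -32816/23385 ≈ -1.4033)
(-11483 + 43756)/(U + (-49 - 95*(-78))) = (-11483 + 43756)/(-32816/23385 + (-49 - 95*(-78))) = 32273/(-32816/23385 + (-49 + 7410)) = 32273/(-32816/23385 + 7361) = 32273/(172104169/23385) = 32273*(23385/172104169) = 754704105/172104169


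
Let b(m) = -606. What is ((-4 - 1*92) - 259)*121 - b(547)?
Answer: -42349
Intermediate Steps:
((-4 - 1*92) - 259)*121 - b(547) = ((-4 - 1*92) - 259)*121 - 1*(-606) = ((-4 - 92) - 259)*121 + 606 = (-96 - 259)*121 + 606 = -355*121 + 606 = -42955 + 606 = -42349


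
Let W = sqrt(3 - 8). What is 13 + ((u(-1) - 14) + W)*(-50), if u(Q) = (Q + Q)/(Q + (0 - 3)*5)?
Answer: 2827/4 - 50*I*sqrt(5) ≈ 706.75 - 111.8*I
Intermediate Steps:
W = I*sqrt(5) (W = sqrt(-5) = I*sqrt(5) ≈ 2.2361*I)
u(Q) = 2*Q/(-15 + Q) (u(Q) = (2*Q)/(Q - 3*5) = (2*Q)/(Q - 15) = (2*Q)/(-15 + Q) = 2*Q/(-15 + Q))
13 + ((u(-1) - 14) + W)*(-50) = 13 + ((2*(-1)/(-15 - 1) - 14) + I*sqrt(5))*(-50) = 13 + ((2*(-1)/(-16) - 14) + I*sqrt(5))*(-50) = 13 + ((2*(-1)*(-1/16) - 14) + I*sqrt(5))*(-50) = 13 + ((1/8 - 14) + I*sqrt(5))*(-50) = 13 + (-111/8 + I*sqrt(5))*(-50) = 13 + (2775/4 - 50*I*sqrt(5)) = 2827/4 - 50*I*sqrt(5)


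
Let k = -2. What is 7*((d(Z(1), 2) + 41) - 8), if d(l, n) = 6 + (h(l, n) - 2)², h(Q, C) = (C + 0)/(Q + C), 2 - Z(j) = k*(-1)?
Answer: 280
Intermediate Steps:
Z(j) = 0 (Z(j) = 2 - (-2)*(-1) = 2 - 1*2 = 2 - 2 = 0)
h(Q, C) = C/(C + Q)
d(l, n) = 6 + (-2 + n/(l + n))² (d(l, n) = 6 + (n/(n + l) - 2)² = 6 + (n/(l + n) - 2)² = 6 + (-2 + n/(l + n))²)
7*((d(Z(1), 2) + 41) - 8) = 7*(((6 + (-1*2 - 2*0)²/(0 + 2)²) + 41) - 8) = 7*(((6 + (-2 + 0)²/2²) + 41) - 8) = 7*(((6 + (¼)*(-2)²) + 41) - 8) = 7*(((6 + (¼)*4) + 41) - 8) = 7*(((6 + 1) + 41) - 8) = 7*((7 + 41) - 8) = 7*(48 - 8) = 7*40 = 280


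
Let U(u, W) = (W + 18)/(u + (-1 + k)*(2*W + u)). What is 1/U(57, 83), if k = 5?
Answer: 949/101 ≈ 9.3960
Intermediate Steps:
U(u, W) = (18 + W)/(5*u + 8*W) (U(u, W) = (W + 18)/(u + (-1 + 5)*(2*W + u)) = (18 + W)/(u + 4*(u + 2*W)) = (18 + W)/(u + (4*u + 8*W)) = (18 + W)/(5*u + 8*W))
1/U(57, 83) = 1/((18 + 83)/(5*57 + 8*83)) = 1/(101/(285 + 664)) = 1/(101/949) = 949/101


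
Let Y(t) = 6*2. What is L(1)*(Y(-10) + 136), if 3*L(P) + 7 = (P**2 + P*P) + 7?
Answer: 296/3 ≈ 98.667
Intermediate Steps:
L(P) = 2*P**2/3 (L(P) = -7/3 + ((P**2 + P*P) + 7)/3 = -7/3 + ((P**2 + P**2) + 7)/3 = -7/3 + (2*P**2 + 7)/3 = -7/3 + (7 + 2*P**2)/3 = -7/3 + (7/3 + 2*P**2/3) = 2*P**2/3)
Y(t) = 12
L(1)*(Y(-10) + 136) = ((2/3)*1**2)*(12 + 136) = ((2/3)*1)*148 = (2/3)*148 = 296/3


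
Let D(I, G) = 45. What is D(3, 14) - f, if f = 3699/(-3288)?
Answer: 369/8 ≈ 46.125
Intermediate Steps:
f = -9/8 (f = 3699*(-1/3288) = -9/8 ≈ -1.1250)
D(3, 14) - f = 45 - 1*(-9/8) = 45 + 9/8 = 369/8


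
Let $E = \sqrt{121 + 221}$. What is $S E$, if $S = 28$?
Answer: $84 \sqrt{38} \approx 517.81$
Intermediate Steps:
$E = 3 \sqrt{38}$ ($E = \sqrt{342} = 3 \sqrt{38} \approx 18.493$)
$S E = 28 \cdot 3 \sqrt{38} = 84 \sqrt{38}$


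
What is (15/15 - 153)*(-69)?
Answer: 10488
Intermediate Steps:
(15/15 - 153)*(-69) = (15*(1/15) - 153)*(-69) = (1 - 153)*(-69) = -152*(-69) = 10488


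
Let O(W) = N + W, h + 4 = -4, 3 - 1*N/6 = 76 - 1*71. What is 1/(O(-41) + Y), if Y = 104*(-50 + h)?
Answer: -1/6085 ≈ -0.00016434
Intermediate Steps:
N = -12 (N = 18 - 6*(76 - 1*71) = 18 - 6*(76 - 71) = 18 - 6*5 = 18 - 30 = -12)
h = -8 (h = -4 - 4 = -8)
O(W) = -12 + W
Y = -6032 (Y = 104*(-50 - 8) = 104*(-58) = -6032)
1/(O(-41) + Y) = 1/((-12 - 41) - 6032) = 1/(-53 - 6032) = 1/(-6085) = -1/6085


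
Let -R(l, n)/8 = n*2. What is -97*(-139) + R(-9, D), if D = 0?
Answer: 13483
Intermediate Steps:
R(l, n) = -16*n (R(l, n) = -8*n*2 = -16*n)
-97*(-139) + R(-9, D) = -97*(-139) - 16*0 = 13483 + 0 = 13483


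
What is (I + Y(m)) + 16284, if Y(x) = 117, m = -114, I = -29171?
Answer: -12770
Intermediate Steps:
(I + Y(m)) + 16284 = (-29171 + 117) + 16284 = -29054 + 16284 = -12770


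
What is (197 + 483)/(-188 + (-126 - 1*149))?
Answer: -680/463 ≈ -1.4687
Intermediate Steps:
(197 + 483)/(-188 + (-126 - 1*149)) = 680/(-188 + (-126 - 149)) = 680/(-188 - 275) = 680/(-463) = 680*(-1/463) = -680/463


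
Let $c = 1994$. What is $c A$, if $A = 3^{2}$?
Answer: $17946$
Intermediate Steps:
$A = 9$
$c A = 1994 \cdot 9 = 17946$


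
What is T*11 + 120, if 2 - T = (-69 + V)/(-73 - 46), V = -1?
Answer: 2304/17 ≈ 135.53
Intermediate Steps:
T = 24/17 (T = 2 - (-69 - 1)/(-73 - 46) = 2 - (-70)/(-119) = 2 - (-70)*(-1)/119 = 2 - 1*10/17 = 2 - 10/17 = 24/17 ≈ 1.4118)
T*11 + 120 = (24/17)*11 + 120 = 264/17 + 120 = 2304/17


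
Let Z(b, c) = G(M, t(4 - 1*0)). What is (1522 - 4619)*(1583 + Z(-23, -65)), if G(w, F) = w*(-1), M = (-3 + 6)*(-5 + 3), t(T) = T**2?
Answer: -4921133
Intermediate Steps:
M = -6 (M = 3*(-2) = -6)
G(w, F) = -w
Z(b, c) = 6 (Z(b, c) = -1*(-6) = 6)
(1522 - 4619)*(1583 + Z(-23, -65)) = (1522 - 4619)*(1583 + 6) = -3097*1589 = -4921133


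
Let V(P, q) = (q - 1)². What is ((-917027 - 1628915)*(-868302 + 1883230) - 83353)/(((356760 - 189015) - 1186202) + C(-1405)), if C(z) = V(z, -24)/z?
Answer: 726089361453649/286186542 ≈ 2.5371e+6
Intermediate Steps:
V(P, q) = (-1 + q)²
C(z) = 625/z (C(z) = (-1 - 24)²/z = (-25)²/z = 625/z)
((-917027 - 1628915)*(-868302 + 1883230) - 83353)/(((356760 - 189015) - 1186202) + C(-1405)) = ((-917027 - 1628915)*(-868302 + 1883230) - 83353)/(((356760 - 189015) - 1186202) + 625/(-1405)) = (-2545942*1014928 - 83353)/((167745 - 1186202) + 625*(-1/1405)) = (-2583947822176 - 83353)/(-1018457 - 125/281) = -2583947905529/(-286186542/281) = -2583947905529*(-281/286186542) = 726089361453649/286186542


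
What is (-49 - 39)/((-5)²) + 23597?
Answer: 589837/25 ≈ 23593.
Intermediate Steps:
(-49 - 39)/((-5)²) + 23597 = -88/25 + 23597 = 589837/25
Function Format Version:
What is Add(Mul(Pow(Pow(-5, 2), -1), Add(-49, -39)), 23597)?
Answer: Rational(589837, 25) ≈ 23593.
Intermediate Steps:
Add(Mul(Pow(Pow(-5, 2), -1), Add(-49, -39)), 23597) = Add(Mul(Pow(25, -1), -88), 23597) = Add(Mul(Rational(1, 25), -88), 23597) = Add(Rational(-88, 25), 23597) = Rational(589837, 25)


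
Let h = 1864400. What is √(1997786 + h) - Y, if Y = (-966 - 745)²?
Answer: -2927521 + √3862186 ≈ -2.9256e+6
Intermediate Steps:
Y = 2927521 (Y = (-1711)² = 2927521)
√(1997786 + h) - Y = √(1997786 + 1864400) - 1*2927521 = √3862186 - 2927521 = -2927521 + √3862186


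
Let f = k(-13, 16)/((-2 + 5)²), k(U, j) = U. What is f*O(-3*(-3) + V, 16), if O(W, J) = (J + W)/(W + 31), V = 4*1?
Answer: -377/396 ≈ -0.95202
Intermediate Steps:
V = 4
O(W, J) = (J + W)/(31 + W)
f = -13/9 (f = -13/(-2 + 5)² = -13/(3²) = -13/9 ≈ -1.4444)
f*O(-3*(-3) + V, 16) = -13*(16 + (-3*(-3) + 4))/(9*(31 + (-3*(-3) + 4))) = -13*(16 + (9 + 4))/(9*(31 + (9 + 4))) = -13*(16 + 13)/(9*(31 + 13)) = -13*29/(9*44) = -13*29/396 = -13/9*29/44 = -377/396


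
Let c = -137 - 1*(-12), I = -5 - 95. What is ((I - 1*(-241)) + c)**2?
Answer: 256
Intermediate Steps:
I = -100
c = -125 (c = -137 + 12 = -125)
((I - 1*(-241)) + c)**2 = ((-100 - 1*(-241)) - 125)**2 = ((-100 + 241) - 125)**2 = (141 - 125)**2 = 16**2 = 256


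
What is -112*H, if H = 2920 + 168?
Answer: -345856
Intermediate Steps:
H = 3088
-112*H = -112*3088 = -345856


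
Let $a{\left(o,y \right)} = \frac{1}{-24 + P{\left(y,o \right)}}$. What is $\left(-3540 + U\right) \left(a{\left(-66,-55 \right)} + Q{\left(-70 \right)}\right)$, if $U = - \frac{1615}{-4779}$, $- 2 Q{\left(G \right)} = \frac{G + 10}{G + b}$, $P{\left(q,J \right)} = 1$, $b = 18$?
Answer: $\frac{6275852695}{2857842} \approx 2196.0$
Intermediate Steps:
$a{\left(o,y \right)} = - \frac{1}{23}$ ($a{\left(o,y \right)} = \frac{1}{-24 + 1} = \frac{1}{-23} = - \frac{1}{23}$)
$Q{\left(G \right)} = - \frac{10 + G}{2 \left(18 + G\right)}$ ($Q{\left(G \right)} = - \frac{\left(G + 10\right) \frac{1}{G + 18}}{2} = - \frac{\left(10 + G\right) \frac{1}{18 + G}}{2} = - \frac{\frac{1}{18 + G} \left(10 + G\right)}{2} = - \frac{10 + G}{2 \left(18 + G\right)}$)
$U = \frac{1615}{4779}$ ($U = \left(-1615\right) \left(- \frac{1}{4779}\right) = \frac{1615}{4779} \approx 0.33794$)
$\left(-3540 + U\right) \left(a{\left(-66,-55 \right)} + Q{\left(-70 \right)}\right) = \left(-3540 + \frac{1615}{4779}\right) \left(- \frac{1}{23} + \frac{-10 - -70}{2 \left(18 - 70\right)}\right) = - \frac{16916045 \left(- \frac{1}{23} + \frac{-10 + 70}{2 \left(-52\right)}\right)}{4779} = - \frac{16916045 \left(- \frac{1}{23} + \frac{1}{2} \left(- \frac{1}{52}\right) 60\right)}{4779} = - \frac{16916045 \left(- \frac{1}{23} - \frac{15}{26}\right)}{4779} = \left(- \frac{16916045}{4779}\right) \left(- \frac{371}{598}\right) = \frac{6275852695}{2857842}$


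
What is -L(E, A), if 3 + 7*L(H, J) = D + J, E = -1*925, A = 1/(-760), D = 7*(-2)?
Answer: 12921/5320 ≈ 2.4288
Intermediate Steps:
D = -14
A = -1/760 ≈ -0.0013158
E = -925
L(H, J) = -17/7 + J/7 (L(H, J) = -3/7 + (-14 + J)/7 = -3/7 + (-2 + J/7) = -17/7 + J/7)
-L(E, A) = -(-17/7 + (1/7)*(-1/760)) = -(-17/7 - 1/5320) = -1*(-12921/5320) = 12921/5320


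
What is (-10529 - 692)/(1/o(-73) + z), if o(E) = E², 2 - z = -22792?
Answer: -59796709/121469227 ≈ -0.49228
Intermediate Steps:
z = 22794 (z = 2 - 1*(-22792) = 2 + 22792 = 22794)
(-10529 - 692)/(1/o(-73) + z) = (-10529 - 692)/(1/((-73)²) + 22794) = -11221/(1/5329 + 22794) = -11221/121469227/5329 = -11221*5329/121469227 = -59796709/121469227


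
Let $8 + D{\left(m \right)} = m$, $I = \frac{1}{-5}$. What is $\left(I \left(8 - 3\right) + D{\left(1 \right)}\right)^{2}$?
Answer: $64$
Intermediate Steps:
$I = - \frac{1}{5} \approx -0.2$
$D{\left(m \right)} = -8 + m$
$\left(I \left(8 - 3\right) + D{\left(1 \right)}\right)^{2} = \left(- \frac{8 - 3}{5} + \left(-8 + 1\right)\right)^{2} = \left(\left(- \frac{1}{5}\right) 5 - 7\right)^{2} = \left(-1 - 7\right)^{2} = \left(-8\right)^{2} = 64$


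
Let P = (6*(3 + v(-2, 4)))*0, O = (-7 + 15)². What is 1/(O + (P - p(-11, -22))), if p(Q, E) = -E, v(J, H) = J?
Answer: 1/42 ≈ 0.023810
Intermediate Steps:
O = 64 (O = 8² = 64)
P = 0 (P = (6*(3 - 2))*0 = (6*1)*0 = 6*0 = 0)
1/(O + (P - p(-11, -22))) = 1/(64 + (0 - (-1)*(-22))) = 1/(64 + (0 - 1*22)) = 1/(64 + (0 - 22)) = 1/(64 - 22) = 1/42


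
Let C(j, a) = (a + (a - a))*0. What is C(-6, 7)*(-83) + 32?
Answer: 32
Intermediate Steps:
C(j, a) = 0 (C(j, a) = (a + 0)*0 = a*0 = 0)
C(-6, 7)*(-83) + 32 = 0*(-83) + 32 = 0 + 32 = 32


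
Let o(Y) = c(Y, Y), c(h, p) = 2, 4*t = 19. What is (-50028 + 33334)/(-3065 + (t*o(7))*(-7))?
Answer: 33388/6263 ≈ 5.3310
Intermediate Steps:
t = 19/4 (t = (¼)*19 = 19/4 ≈ 4.7500)
o(Y) = 2
(-50028 + 33334)/(-3065 + (t*o(7))*(-7)) = (-50028 + 33334)/(-3065 + ((19/4)*2)*(-7)) = -16694/(-3065 + (19/2)*(-7)) = -16694/(-3065 - 133/2) = -16694/(-6263/2) = -16694*(-2/6263) = 33388/6263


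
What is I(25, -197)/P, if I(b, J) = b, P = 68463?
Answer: 25/68463 ≈ 0.00036516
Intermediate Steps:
I(25, -197)/P = 25/68463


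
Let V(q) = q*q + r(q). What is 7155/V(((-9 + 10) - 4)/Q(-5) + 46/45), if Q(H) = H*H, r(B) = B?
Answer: 362221875/86884 ≈ 4169.0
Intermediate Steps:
Q(H) = H**2
V(q) = q + q**2 (V(q) = q*q + q = q**2 + q = q + q**2)
7155/V(((-9 + 10) - 4)/Q(-5) + 46/45) = 7155/(((((-9 + 10) - 4)/((-5)**2) + 46/45)*(1 + (((-9 + 10) - 4)/((-5)**2) + 46/45)))) = 7155/((((1 - 4)/25 + 46*(1/45))*(1 + ((1 - 4)/25 + 46*(1/45))))) = 7155/(((-3*1/25 + 46/45)*(1 + (-3*1/25 + 46/45)))) = 7155/(((-3/25 + 46/45)*(1 + (-3/25 + 46/45)))) = 7155/((203*(1 + 203/225)/225)) = 7155/(((203/225)*(428/225))) = 7155/(86884/50625) = 7155*(50625/86884) = 362221875/86884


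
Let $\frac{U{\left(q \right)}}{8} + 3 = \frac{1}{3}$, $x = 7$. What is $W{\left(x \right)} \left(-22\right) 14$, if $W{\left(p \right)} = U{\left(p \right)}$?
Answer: $\frac{19712}{3} \approx 6570.7$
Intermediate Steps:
$U{\left(q \right)} = - \frac{64}{3}$ ($U{\left(q \right)} = -24 + \frac{8}{3} = - \frac{64}{3}$)
$W{\left(p \right)} = - \frac{64}{3}$
$W{\left(x \right)} \left(-22\right) 14 = \left(- \frac{64}{3}\right) \left(-22\right) 14 = \frac{1408}{3} \cdot 14 = \frac{19712}{3}$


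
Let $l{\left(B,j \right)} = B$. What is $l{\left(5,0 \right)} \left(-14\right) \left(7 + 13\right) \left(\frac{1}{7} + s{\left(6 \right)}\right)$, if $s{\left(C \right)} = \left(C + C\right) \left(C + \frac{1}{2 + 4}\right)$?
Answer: $-103800$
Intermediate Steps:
$s{\left(C \right)} = 2 C \left(\frac{1}{6} + C\right)$ ($s{\left(C \right)} = 2 C \left(C + \frac{1}{6}\right) = 2 C \left(\frac{1}{6} + C\right)$)
$l{\left(5,0 \right)} \left(-14\right) \left(7 + 13\right) \left(\frac{1}{7} + s{\left(6 \right)}\right) = 5 \left(-14\right) \left(7 + 13\right) \left(\frac{1}{7} + \frac{1}{3} \cdot 6 \left(1 + 6 \cdot 6\right)\right) = - 70 \cdot 20 \left(\frac{1}{7} + \frac{1}{3} \cdot 6 \left(1 + 36\right)\right) = - 70 \cdot 20 \left(\frac{1}{7} + \frac{1}{3} \cdot 6 \cdot 37\right) = - 70 \cdot 20 \left(\frac{1}{7} + 74\right) = - 70 \cdot 20 \cdot \frac{519}{7} = \left(-70\right) \frac{10380}{7} = -103800$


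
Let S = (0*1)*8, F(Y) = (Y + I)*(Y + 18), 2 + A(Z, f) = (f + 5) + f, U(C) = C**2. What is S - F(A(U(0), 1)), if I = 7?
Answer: -276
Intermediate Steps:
A(Z, f) = 3 + 2*f (A(Z, f) = -2 + ((f + 5) + f) = -2 + ((5 + f) + f) = -2 + (5 + 2*f) = 3 + 2*f)
F(Y) = (7 + Y)*(18 + Y) (F(Y) = (Y + 7)*(Y + 18) = (7 + Y)*(18 + Y))
S = 0 (S = 0*8 = 0)
S - F(A(U(0), 1)) = 0 - (126 + (3 + 2*1)**2 + 25*(3 + 2*1)) = 0 - (126 + (3 + 2)**2 + 25*(3 + 2)) = 0 - (126 + 5**2 + 25*5) = 0 - (126 + 25 + 125) = 0 - 1*276 = 0 - 276 = -276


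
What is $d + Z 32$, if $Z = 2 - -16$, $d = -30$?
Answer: $546$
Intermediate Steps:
$Z = 18$ ($Z = 2 + 16 = 18$)
$d + Z 32 = -30 + 18 \cdot 32 = -30 + 576 = 546$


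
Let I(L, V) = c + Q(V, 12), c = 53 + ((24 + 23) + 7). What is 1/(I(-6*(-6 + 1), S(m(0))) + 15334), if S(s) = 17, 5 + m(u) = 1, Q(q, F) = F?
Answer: 1/15453 ≈ 6.4712e-5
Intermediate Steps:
c = 107 (c = 53 + (47 + 7) = 53 + 54 = 107)
m(u) = -4 (m(u) = -5 + 1 = -4)
I(L, V) = 119 (I(L, V) = 107 + 12 = 119)
1/(I(-6*(-6 + 1), S(m(0))) + 15334) = 1/(119 + 15334) = 1/15453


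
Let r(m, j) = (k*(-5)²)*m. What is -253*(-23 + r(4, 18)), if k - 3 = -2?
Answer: -19481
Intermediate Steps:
k = 1 (k = 3 - 2 = 1)
r(m, j) = 25*m (r(m, j) = (1*(-5)²)*m = (1*25)*m = 25*m)
-253*(-23 + r(4, 18)) = -253*(-23 + 25*4) = -253*(-23 + 100) = -253*77 = -19481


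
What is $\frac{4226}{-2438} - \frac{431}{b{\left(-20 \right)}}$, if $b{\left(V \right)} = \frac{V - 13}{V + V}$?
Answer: $- \frac{21085289}{40227} \approx -524.16$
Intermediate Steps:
$b{\left(V \right)} = \frac{-13 + V}{2 V}$
$\frac{4226}{-2438} - \frac{431}{b{\left(-20 \right)}} = \frac{4226}{-2438} - \frac{431}{\frac{1}{2} \frac{1}{-20} \left(-13 - 20\right)} = 4226 \left(- \frac{1}{2438}\right) - \frac{431}{\frac{1}{2} \left(- \frac{1}{20}\right) \left(-33\right)} = - \frac{2113}{1219} - \frac{431}{\frac{33}{40}} = - \frac{2113}{1219} - \frac{17240}{33} = - \frac{21085289}{40227}$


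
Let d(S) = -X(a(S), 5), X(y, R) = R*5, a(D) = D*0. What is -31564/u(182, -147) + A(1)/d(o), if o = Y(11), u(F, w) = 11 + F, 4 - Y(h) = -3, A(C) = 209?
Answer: -829437/4825 ≈ -171.90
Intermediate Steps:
a(D) = 0
Y(h) = 7 (Y(h) = 4 - 1*(-3) = 4 + 3 = 7)
X(y, R) = 5*R
o = 7
d(S) = -25 (d(S) = -5*5 = -1*25 = -25)
-31564/u(182, -147) + A(1)/d(o) = -31564/(11 + 182) + 209/(-25) = -31564/193 + 209*(-1/25) = -31564*1/193 - 209/25 = -31564/193 - 209/25 = -829437/4825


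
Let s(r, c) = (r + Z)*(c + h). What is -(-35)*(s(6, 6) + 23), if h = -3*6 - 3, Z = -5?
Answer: 280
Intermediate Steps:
h = -21 (h = -18 - 3 = -21)
s(r, c) = (-21 + c)*(-5 + r) (s(r, c) = (r - 5)*(c - 21) = (-5 + r)*(-21 + c) = (-21 + c)*(-5 + r))
-(-35)*(s(6, 6) + 23) = -(-35)*((105 - 21*6 - 5*6 + 6*6) + 23) = -(-35)*((105 - 126 - 30 + 36) + 23) = -(-35)*(-15 + 23) = -(-35)*8 = -1*(-280) = 280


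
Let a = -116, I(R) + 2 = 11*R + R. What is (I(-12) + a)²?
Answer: 68644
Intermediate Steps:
I(R) = -2 + 12*R (I(R) = -2 + (11*R + R) = -2 + 12*R)
(I(-12) + a)² = ((-2 + 12*(-12)) - 116)² = ((-2 - 144) - 116)² = (-146 - 116)² = (-262)² = 68644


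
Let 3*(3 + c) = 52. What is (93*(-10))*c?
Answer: -13330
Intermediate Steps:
c = 43/3 (c = -3 + (1/3)*52 = -3 + 52/3 = 43/3 ≈ 14.333)
(93*(-10))*c = (93*(-10))*(43/3) = -930*43/3 = -13330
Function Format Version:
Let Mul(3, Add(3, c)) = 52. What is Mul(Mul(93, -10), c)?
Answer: -13330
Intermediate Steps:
c = Rational(43, 3) (c = Add(-3, Mul(Rational(1, 3), 52)) = Add(-3, Rational(52, 3)) = Rational(43, 3) ≈ 14.333)
Mul(Mul(93, -10), c) = Mul(Mul(93, -10), Rational(43, 3)) = Mul(-930, Rational(43, 3)) = -13330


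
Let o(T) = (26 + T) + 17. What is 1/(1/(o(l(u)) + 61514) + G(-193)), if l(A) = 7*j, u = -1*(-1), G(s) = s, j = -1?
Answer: -61550/11879149 ≈ -0.0051813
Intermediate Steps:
u = 1
l(A) = -7 (l(A) = 7*(-1) = -7)
o(T) = 43 + T
1/(1/(o(l(u)) + 61514) + G(-193)) = 1/(1/((43 - 7) + 61514) - 193) = 1/(1/(36 + 61514) - 193) = 1/(1/61550 - 193) = 1/(-11879149/61550) = -61550/11879149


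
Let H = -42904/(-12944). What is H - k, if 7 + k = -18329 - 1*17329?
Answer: 57711333/1618 ≈ 35668.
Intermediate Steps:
k = -35665 (k = -7 + (-18329 - 1*17329) = -7 + (-18329 - 17329) = -7 - 35658 = -35665)
H = 5363/1618 (H = -42904*(-1/12944) = 5363/1618 ≈ 3.3146)
H - k = 5363/1618 - 1*(-35665) = 5363/1618 + 35665 = 57711333/1618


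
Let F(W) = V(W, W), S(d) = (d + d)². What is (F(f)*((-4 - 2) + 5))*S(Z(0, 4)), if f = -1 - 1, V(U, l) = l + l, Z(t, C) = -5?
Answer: 400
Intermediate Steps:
S(d) = 4*d² (S(d) = (2*d)² = 4*d²)
V(U, l) = 2*l
f = -2
F(W) = 2*W
(F(f)*((-4 - 2) + 5))*S(Z(0, 4)) = ((2*(-2))*((-4 - 2) + 5))*(4*(-5)²) = (-4*(-6 + 5))*(4*25) = -4*(-1)*100 = 4*100 = 400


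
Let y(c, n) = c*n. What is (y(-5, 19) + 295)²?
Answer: 40000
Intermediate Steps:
(y(-5, 19) + 295)² = (-5*19 + 295)² = (-95 + 295)² = 200² = 40000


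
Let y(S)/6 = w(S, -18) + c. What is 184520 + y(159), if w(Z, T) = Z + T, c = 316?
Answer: 187262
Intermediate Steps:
w(Z, T) = T + Z
y(S) = 1788 + 6*S (y(S) = 6*((-18 + S) + 316) = 6*(298 + S) = 1788 + 6*S)
184520 + y(159) = 184520 + (1788 + 6*159) = 184520 + (1788 + 954) = 184520 + 2742 = 187262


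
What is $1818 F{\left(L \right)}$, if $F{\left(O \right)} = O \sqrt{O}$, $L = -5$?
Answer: $- 9090 i \sqrt{5} \approx - 20326.0 i$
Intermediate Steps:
$F{\left(O \right)} = O^{\frac{3}{2}}$
$1818 F{\left(L \right)} = 1818 \left(-5\right)^{\frac{3}{2}} = 1818 \left(- 5 i \sqrt{5}\right) = - 9090 i \sqrt{5}$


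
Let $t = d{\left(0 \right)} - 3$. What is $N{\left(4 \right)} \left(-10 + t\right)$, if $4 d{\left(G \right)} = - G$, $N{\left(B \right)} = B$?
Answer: $-52$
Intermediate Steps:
$d{\left(G \right)} = - \frac{G}{4}$ ($d{\left(G \right)} = \frac{\left(-1\right) G}{4} = - \frac{G}{4}$)
$t = -3$ ($t = \left(- \frac{1}{4}\right) 0 - 3 = 0 - 3 = -3$)
$N{\left(4 \right)} \left(-10 + t\right) = 4 \left(-10 - 3\right) = 4 \left(-13\right) = -52$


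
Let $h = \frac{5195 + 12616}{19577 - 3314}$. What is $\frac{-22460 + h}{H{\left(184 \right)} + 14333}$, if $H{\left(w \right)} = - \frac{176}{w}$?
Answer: $- \frac{311138181}{198551353} \approx -1.567$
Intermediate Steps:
$h = \frac{1979}{1807}$ ($h = \frac{17811}{16263} = 17811 \cdot \frac{1}{16263} = \frac{1979}{1807} \approx 1.0952$)
$\frac{-22460 + h}{H{\left(184 \right)} + 14333} = \frac{-22460 + \frac{1979}{1807}}{- \frac{176}{184} + 14333} = - \frac{40583241}{1807 \left(\left(-176\right) \frac{1}{184} + 14333\right)} = - \frac{40583241}{1807 \left(- \frac{22}{23} + 14333\right)} = - \frac{40583241}{1807 \cdot \frac{329637}{23}} = \left(- \frac{40583241}{1807}\right) \frac{23}{329637} = - \frac{311138181}{198551353}$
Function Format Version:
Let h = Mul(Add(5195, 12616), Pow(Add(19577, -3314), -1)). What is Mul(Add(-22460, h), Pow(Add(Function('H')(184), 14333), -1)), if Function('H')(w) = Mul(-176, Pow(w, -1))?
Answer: Rational(-311138181, 198551353) ≈ -1.5670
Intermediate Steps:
h = Rational(1979, 1807) (h = Mul(17811, Pow(16263, -1)) = Mul(17811, Rational(1, 16263)) = Rational(1979, 1807) ≈ 1.0952)
Mul(Add(-22460, h), Pow(Add(Function('H')(184), 14333), -1)) = Mul(Add(-22460, Rational(1979, 1807)), Pow(Add(Mul(-176, Pow(184, -1)), 14333), -1)) = Mul(Rational(-40583241, 1807), Pow(Add(Mul(-176, Rational(1, 184)), 14333), -1)) = Mul(Rational(-40583241, 1807), Pow(Add(Rational(-22, 23), 14333), -1)) = Mul(Rational(-40583241, 1807), Pow(Rational(329637, 23), -1)) = Mul(Rational(-40583241, 1807), Rational(23, 329637)) = Rational(-311138181, 198551353)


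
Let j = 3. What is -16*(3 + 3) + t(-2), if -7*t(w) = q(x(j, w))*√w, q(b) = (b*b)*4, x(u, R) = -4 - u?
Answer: -96 - 28*I*√2 ≈ -96.0 - 39.598*I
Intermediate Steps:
q(b) = 4*b² (q(b) = b²*4 = 4*b²)
t(w) = -28*√w (t(w) = -4*(-4 - 1*3)²*√w/7 = -4*(-4 - 3)²*√w/7 = -4*(-7)²*√w/7 = -4*49*√w/7 = -28*√w)
-16*(3 + 3) + t(-2) = -16*(3 + 3) - 28*I*√2 = -16*6 - 28*I*√2 = -96 - 28*I*√2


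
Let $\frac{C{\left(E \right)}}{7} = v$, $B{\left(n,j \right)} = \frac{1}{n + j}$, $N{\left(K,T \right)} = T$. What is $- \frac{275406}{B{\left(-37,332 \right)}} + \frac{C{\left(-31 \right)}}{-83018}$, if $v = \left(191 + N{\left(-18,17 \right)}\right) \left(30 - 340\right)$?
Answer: $- \frac{8368210750}{103} \approx -8.1245 \cdot 10^{7}$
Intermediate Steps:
$v = -64480$ ($v = \left(191 + 17\right) \left(30 - 340\right) = 208 \left(-310\right) = -64480$)
$B{\left(n,j \right)} = \frac{1}{j + n}$
$C{\left(E \right)} = -451360$ ($C{\left(E \right)} = 7 \left(-64480\right) = -451360$)
$- \frac{275406}{B{\left(-37,332 \right)}} + \frac{C{\left(-31 \right)}}{-83018} = - \frac{275406}{\frac{1}{332 - 37}} - \frac{451360}{-83018} = - \frac{275406}{\frac{1}{295}} - - \frac{560}{103} = - 275406 \frac{1}{\frac{1}{295}} + \frac{560}{103} = \left(-275406\right) 295 + \frac{560}{103} = -81244770 + \frac{560}{103} = - \frac{8368210750}{103}$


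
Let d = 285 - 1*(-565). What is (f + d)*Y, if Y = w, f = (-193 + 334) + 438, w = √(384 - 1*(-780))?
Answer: 2858*√291 ≈ 48754.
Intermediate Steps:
w = 2*√291 (w = √(384 + 780) = √1164 = 2*√291 ≈ 34.117)
f = 579 (f = 141 + 438 = 579)
Y = 2*√291 ≈ 34.117
d = 850 (d = 285 + 565 = 850)
(f + d)*Y = (579 + 850)*(2*√291) = 1429*(2*√291) = 2858*√291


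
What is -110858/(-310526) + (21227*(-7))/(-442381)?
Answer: 47591110356/68685401203 ≈ 0.69289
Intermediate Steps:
-110858/(-310526) + (21227*(-7))/(-442381) = -110858*(-1/310526) - 148589*(-1/442381) = 55429/155263 + 148589/442381 = 47591110356/68685401203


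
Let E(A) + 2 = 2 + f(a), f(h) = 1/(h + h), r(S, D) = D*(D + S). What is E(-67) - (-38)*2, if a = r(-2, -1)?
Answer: 457/6 ≈ 76.167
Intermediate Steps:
a = 3 (a = -(-1 - 2) = -1*(-3) = 3)
f(h) = 1/(2*h)
E(A) = ⅙ (E(A) = -2 + (2 + (½)/3) = -2 + (2 + (½)*(⅓)) = -2 + (2 + ⅙) = -2 + 13/6 = ⅙)
E(-67) - (-38)*2 = ⅙ - (-38)*2 = ⅙ - 1*(-76) = ⅙ + 76 = 457/6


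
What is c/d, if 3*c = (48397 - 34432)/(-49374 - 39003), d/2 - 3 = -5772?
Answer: 4655/1019693826 ≈ 4.5651e-6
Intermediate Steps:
d = -11538 (d = 6 + 2*(-5772) = 6 - 11544 = -11538)
c = -4655/88377 (c = ((48397 - 34432)/(-49374 - 39003))/3 = (13965/(-88377))/3 = (13965*(-1/88377))/3 = (⅓)*(-4655/29459) = -4655/88377 ≈ -0.052672)
c/d = -4655/88377/(-11538) = -4655/88377*(-1/11538) = 4655/1019693826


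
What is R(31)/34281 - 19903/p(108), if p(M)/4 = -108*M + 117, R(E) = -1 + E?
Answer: 75964487/175930092 ≈ 0.43179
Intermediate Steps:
p(M) = 468 - 432*M (p(M) = 4*(-108*M + 117) = 4*(117 - 108*M) = 468 - 432*M)
R(31)/34281 - 19903/p(108) = (-1 + 31)/34281 - 19903/(468 - 432*108) = 30*(1/34281) - 19903/(468 - 46656) = 10/11427 - 19903/(-46188) = 10/11427 - 19903*(-1/46188) = 10/11427 + 19903/46188 = 75964487/175930092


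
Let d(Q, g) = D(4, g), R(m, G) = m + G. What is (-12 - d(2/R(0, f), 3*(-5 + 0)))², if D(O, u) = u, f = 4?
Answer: 9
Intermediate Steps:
R(m, G) = G + m
d(Q, g) = g
(-12 - d(2/R(0, f), 3*(-5 + 0)))² = (-12 - 3*(-5 + 0))² = (-12 - 3*(-5))² = (-12 - 1*(-15))² = (-12 + 15)² = 3² = 9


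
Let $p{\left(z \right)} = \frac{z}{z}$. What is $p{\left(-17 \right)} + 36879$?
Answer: $36880$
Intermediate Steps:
$p{\left(z \right)} = 1$
$p{\left(-17 \right)} + 36879 = 1 + 36879 = 36880$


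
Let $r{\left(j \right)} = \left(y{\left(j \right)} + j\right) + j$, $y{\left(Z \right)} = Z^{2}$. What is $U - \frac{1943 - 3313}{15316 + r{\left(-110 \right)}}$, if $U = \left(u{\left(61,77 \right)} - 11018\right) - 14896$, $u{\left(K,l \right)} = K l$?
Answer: $- \frac{288508081}{13598} \approx -21217.0$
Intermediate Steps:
$r{\left(j \right)} = j^{2} + 2 j$ ($r{\left(j \right)} = \left(j^{2} + j\right) + j = \left(j + j^{2}\right) + j = j^{2} + 2 j$)
$U = -21217$ ($U = \left(61 \cdot 77 - 11018\right) - 14896 = \left(4697 - 11018\right) - 14896 = -6321 - 14896 = -21217$)
$U - \frac{1943 - 3313}{15316 + r{\left(-110 \right)}} = -21217 - \frac{1943 - 3313}{15316 - 110 \left(2 - 110\right)} = -21217 - - \frac{1370}{15316 - -11880} = -21217 - - \frac{1370}{15316 + 11880} = -21217 - - \frac{1370}{27196} = -21217 - \left(-1370\right) \frac{1}{27196} = -21217 - - \frac{685}{13598} = -21217 + \frac{685}{13598} = - \frac{288508081}{13598}$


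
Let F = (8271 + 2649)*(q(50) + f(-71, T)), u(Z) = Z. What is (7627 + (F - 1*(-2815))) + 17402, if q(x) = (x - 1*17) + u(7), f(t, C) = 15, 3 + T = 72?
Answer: 628444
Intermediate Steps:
T = 69 (T = -3 + 72 = 69)
q(x) = -10 + x (q(x) = (x - 1*17) + 7 = (x - 17) + 7 = (-17 + x) + 7 = -10 + x)
F = 600600 (F = (8271 + 2649)*((-10 + 50) + 15) = 10920*(40 + 15) = 10920*55 = 600600)
(7627 + (F - 1*(-2815))) + 17402 = (7627 + (600600 - 1*(-2815))) + 17402 = (7627 + (600600 + 2815)) + 17402 = (7627 + 603415) + 17402 = 611042 + 17402 = 628444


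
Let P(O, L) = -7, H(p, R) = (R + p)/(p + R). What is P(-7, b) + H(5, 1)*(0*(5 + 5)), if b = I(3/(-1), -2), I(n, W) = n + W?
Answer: -7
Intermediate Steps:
H(p, R) = 1 (H(p, R) = (R + p)/(R + p) = 1)
I(n, W) = W + n
b = -5 (b = -2 + 3/(-1) = -2 + 3*(-1) = -2 - 3 = -5)
P(-7, b) + H(5, 1)*(0*(5 + 5)) = -7 + 1*(0*(5 + 5)) = -7 + 1*(0*10) = -7 + 1*0 = -7 + 0 = -7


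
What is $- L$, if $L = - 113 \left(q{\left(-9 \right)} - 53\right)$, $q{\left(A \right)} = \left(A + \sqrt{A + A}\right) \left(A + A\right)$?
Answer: $12317 - 6102 i \sqrt{2} \approx 12317.0 - 8629.5 i$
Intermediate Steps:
$q{\left(A \right)} = 2 A \left(A + \sqrt{2} \sqrt{A}\right)$ ($q{\left(A \right)} = \left(A + \sqrt{2 A}\right) 2 A = \left(A + \sqrt{2} \sqrt{A}\right) 2 A = 2 A \left(A + \sqrt{2} \sqrt{A}\right)$)
$L = -12317 + 6102 i \sqrt{2}$ ($L = - 113 \left(\left(2 \left(-9\right)^{2} + 2 \sqrt{2} \left(-9\right)^{\frac{3}{2}}\right) - 53\right) = - 113 \left(\left(2 \cdot 81 + 2 \sqrt{2} \left(- 27 i\right)\right) - 53\right) = - 113 \left(\left(162 - 54 i \sqrt{2}\right) - 53\right) = - 113 \left(109 - 54 i \sqrt{2}\right) = -12317 + 6102 i \sqrt{2} \approx -12317.0 + 8629.5 i$)
$- L = - (-12317 + 6102 i \sqrt{2}) = 12317 - 6102 i \sqrt{2}$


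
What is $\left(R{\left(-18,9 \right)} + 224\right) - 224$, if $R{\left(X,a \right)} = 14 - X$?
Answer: $32$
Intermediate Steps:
$\left(R{\left(-18,9 \right)} + 224\right) - 224 = \left(\left(14 - -18\right) + 224\right) - 224 = \left(\left(14 + 18\right) + 224\right) - 224 = \left(32 + 224\right) - 224 = 256 - 224 = 32$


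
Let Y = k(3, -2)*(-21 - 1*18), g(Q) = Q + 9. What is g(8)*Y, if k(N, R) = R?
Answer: 1326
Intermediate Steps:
g(Q) = 9 + Q
Y = 78 (Y = -2*(-21 - 1*18) = -2*(-21 - 18) = -2*(-39) = 78)
g(8)*Y = (9 + 8)*78 = 17*78 = 1326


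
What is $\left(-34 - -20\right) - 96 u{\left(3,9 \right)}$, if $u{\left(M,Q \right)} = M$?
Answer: $-302$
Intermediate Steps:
$\left(-34 - -20\right) - 96 u{\left(3,9 \right)} = \left(-34 - -20\right) - 288 = \left(-34 + 20\right) - 288 = -14 - 288 = -302$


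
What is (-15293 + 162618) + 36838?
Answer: 184163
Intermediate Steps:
(-15293 + 162618) + 36838 = 147325 + 36838 = 184163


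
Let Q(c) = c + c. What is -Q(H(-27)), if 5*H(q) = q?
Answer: 54/5 ≈ 10.800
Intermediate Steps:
H(q) = q/5
Q(c) = 2*c
-Q(H(-27)) = -2*(⅕)*(-27) = -2*(-27)/5 = -1*(-54/5) = 54/5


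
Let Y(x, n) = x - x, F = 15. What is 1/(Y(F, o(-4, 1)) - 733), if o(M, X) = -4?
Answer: -1/733 ≈ -0.0013643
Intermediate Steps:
Y(x, n) = 0
1/(Y(F, o(-4, 1)) - 733) = 1/(0 - 733) = 1/(-733) = -1/733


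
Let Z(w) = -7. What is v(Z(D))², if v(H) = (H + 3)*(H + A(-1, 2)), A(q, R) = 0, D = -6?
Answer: 784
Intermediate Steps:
v(H) = H*(3 + H) (v(H) = (H + 3)*(H + 0) = (3 + H)*H = H*(3 + H))
v(Z(D))² = (-7*(3 - 7))² = (-7*(-4))² = 28² = 784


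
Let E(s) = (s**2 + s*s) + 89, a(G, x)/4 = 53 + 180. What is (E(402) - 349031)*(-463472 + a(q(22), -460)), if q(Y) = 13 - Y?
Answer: 11903004360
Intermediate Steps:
a(G, x) = 932 (a(G, x) = 4*(53 + 180) = 4*233 = 932)
E(s) = 89 + 2*s**2 (E(s) = (s**2 + s**2) + 89 = 2*s**2 + 89 = 89 + 2*s**2)
(E(402) - 349031)*(-463472 + a(q(22), -460)) = ((89 + 2*402**2) - 349031)*(-463472 + 932) = ((89 + 2*161604) - 349031)*(-462540) = ((89 + 323208) - 349031)*(-462540) = (323297 - 349031)*(-462540) = -25734*(-462540) = 11903004360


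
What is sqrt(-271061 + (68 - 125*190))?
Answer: I*sqrt(294743) ≈ 542.9*I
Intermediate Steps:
sqrt(-271061 + (68 - 125*190)) = sqrt(-271061 + (68 - 23750)) = sqrt(-271061 - 23682) = sqrt(-294743) = I*sqrt(294743)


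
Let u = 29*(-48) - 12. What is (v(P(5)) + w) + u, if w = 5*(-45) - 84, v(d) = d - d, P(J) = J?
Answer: -1713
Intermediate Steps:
u = -1404 (u = -1392 - 12 = -1404)
v(d) = 0
w = -309 (w = -225 - 84 = -309)
(v(P(5)) + w) + u = (0 - 309) - 1404 = -309 - 1404 = -1713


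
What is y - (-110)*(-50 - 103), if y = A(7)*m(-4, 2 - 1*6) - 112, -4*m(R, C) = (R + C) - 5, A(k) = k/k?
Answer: -67755/4 ≈ -16939.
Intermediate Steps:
A(k) = 1
m(R, C) = 5/4 - C/4 - R/4 (m(R, C) = -((R + C) - 5)/4 = -((C + R) - 5)/4 = -(-5 + C + R)/4 = 5/4 - C/4 - R/4)
y = -435/4 (y = 1*(5/4 - (2 - 1*6)/4 - ¼*(-4)) - 112 = 1*(5/4 - (2 - 6)/4 + 1) - 112 = 1*(5/4 - ¼*(-4) + 1) - 112 = 1*(5/4 + 1 + 1) - 112 = 1*(13/4) - 112 = 13/4 - 112 = -435/4 ≈ -108.75)
y - (-110)*(-50 - 103) = -435/4 - (-110)*(-50 - 103) = -435/4 - (-110)*(-153) = -435/4 - 1*16830 = -435/4 - 16830 = -67755/4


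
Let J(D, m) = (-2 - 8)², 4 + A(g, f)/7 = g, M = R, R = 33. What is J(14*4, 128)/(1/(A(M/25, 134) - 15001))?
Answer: -1501976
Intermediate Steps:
M = 33
A(g, f) = -28 + 7*g
J(D, m) = 100 (J(D, m) = (-10)² = 100)
J(14*4, 128)/(1/(A(M/25, 134) - 15001)) = 100/(1/((-28 + 7*(33/25)) - 15001)) = 100/(1/((-28 + 231/25) - 15001)) = 100/(1/(-469/25 - 15001)) = 100/(1/(-375494/25)) = 100/(-25/375494) = 100*(-375494/25) = -1501976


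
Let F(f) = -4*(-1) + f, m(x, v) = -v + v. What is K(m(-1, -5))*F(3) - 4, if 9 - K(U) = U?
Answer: 59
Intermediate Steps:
m(x, v) = 0
K(U) = 9 - U
F(f) = 4 + f
K(m(-1, -5))*F(3) - 4 = (9 - 1*0)*(4 + 3) - 4 = (9 + 0)*7 - 4 = 9*7 - 4 = 63 - 4 = 59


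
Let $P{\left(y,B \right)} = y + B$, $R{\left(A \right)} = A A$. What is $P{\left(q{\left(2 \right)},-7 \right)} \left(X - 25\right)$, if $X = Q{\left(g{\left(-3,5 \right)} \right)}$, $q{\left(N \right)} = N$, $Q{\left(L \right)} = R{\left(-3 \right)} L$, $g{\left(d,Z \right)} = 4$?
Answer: $-55$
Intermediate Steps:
$R{\left(A \right)} = A^{2}$
$Q{\left(L \right)} = 9 L$ ($Q{\left(L \right)} = \left(-3\right)^{2} L = 9 L$)
$P{\left(y,B \right)} = B + y$
$X = 36$ ($X = 9 \cdot 4 = 36$)
$P{\left(q{\left(2 \right)},-7 \right)} \left(X - 25\right) = \left(-7 + 2\right) \left(36 - 25\right) = \left(-5\right) 11 = -55$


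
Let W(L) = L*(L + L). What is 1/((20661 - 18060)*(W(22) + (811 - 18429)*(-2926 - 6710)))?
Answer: 1/441566609616 ≈ 2.2647e-12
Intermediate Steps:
W(L) = 2*L² (W(L) = L*(2*L) = 2*L²)
1/((20661 - 18060)*(W(22) + (811 - 18429)*(-2926 - 6710))) = 1/((20661 - 18060)*(2*22² + (811 - 18429)*(-2926 - 6710))) = 1/(2601*(2*484 - 17618*(-9636))) = 1/(2601*(968 + 169767048)) = 1/(2601*169768016) = 1/441566609616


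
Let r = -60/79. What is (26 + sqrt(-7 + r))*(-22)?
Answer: -572 - 22*I*sqrt(48427)/79 ≈ -572.0 - 61.283*I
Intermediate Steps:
r = -60/79 (r = -60*1/79 = -60/79 ≈ -0.75949)
(26 + sqrt(-7 + r))*(-22) = (26 + sqrt(-7 - 60/79))*(-22) = (26 + sqrt(-613/79))*(-22) = (26 + I*sqrt(48427)/79)*(-22) = -572 - 22*I*sqrt(48427)/79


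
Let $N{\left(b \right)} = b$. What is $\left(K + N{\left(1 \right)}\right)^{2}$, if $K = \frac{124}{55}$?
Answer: $\frac{32041}{3025} \approx 10.592$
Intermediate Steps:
$K = \frac{124}{55}$ ($K = 124 \cdot \frac{1}{55} = \frac{124}{55} \approx 2.2545$)
$\left(K + N{\left(1 \right)}\right)^{2} = \left(\frac{124}{55} + 1\right)^{2} = \left(\frac{179}{55}\right)^{2} = \frac{32041}{3025}$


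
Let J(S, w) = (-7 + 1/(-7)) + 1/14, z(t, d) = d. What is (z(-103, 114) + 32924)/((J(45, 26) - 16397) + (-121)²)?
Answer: -462532/24683 ≈ -18.739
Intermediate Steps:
J(S, w) = -99/14 (J(S, w) = (-7 - ⅐) + 1/14 = -50/7 + 1/14 = -99/14)
(z(-103, 114) + 32924)/((J(45, 26) - 16397) + (-121)²) = (114 + 32924)/((-99/14 - 16397) + (-121)²) = 33038/(-229657/14 + 14641) = 33038/(-24683/14) = 33038*(-14/24683) = -462532/24683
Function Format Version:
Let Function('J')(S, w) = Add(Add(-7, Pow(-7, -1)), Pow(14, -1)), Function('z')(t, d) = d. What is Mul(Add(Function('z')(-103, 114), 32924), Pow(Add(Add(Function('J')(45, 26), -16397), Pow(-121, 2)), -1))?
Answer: Rational(-462532, 24683) ≈ -18.739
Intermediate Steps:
Function('J')(S, w) = Rational(-99, 14) (Function('J')(S, w) = Add(Add(-7, Rational(-1, 7)), Rational(1, 14)) = Add(Rational(-50, 7), Rational(1, 14)) = Rational(-99, 14))
Mul(Add(Function('z')(-103, 114), 32924), Pow(Add(Add(Function('J')(45, 26), -16397), Pow(-121, 2)), -1)) = Mul(Add(114, 32924), Pow(Add(Add(Rational(-99, 14), -16397), Pow(-121, 2)), -1)) = Mul(33038, Pow(Add(Rational(-229657, 14), 14641), -1)) = Mul(33038, Pow(Rational(-24683, 14), -1)) = Mul(33038, Rational(-14, 24683)) = Rational(-462532, 24683)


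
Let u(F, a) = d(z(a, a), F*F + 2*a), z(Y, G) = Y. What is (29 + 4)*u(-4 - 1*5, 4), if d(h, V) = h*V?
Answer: 11748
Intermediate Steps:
d(h, V) = V*h
u(F, a) = a*(F**2 + 2*a) (u(F, a) = (F*F + 2*a)*a = (F**2 + 2*a)*a = a*(F**2 + 2*a))
(29 + 4)*u(-4 - 1*5, 4) = (29 + 4)*(4*((-4 - 1*5)**2 + 2*4)) = 33*(4*((-4 - 5)**2 + 8)) = 33*(4*((-9)**2 + 8)) = 33*(4*(81 + 8)) = 33*(4*89) = 33*356 = 11748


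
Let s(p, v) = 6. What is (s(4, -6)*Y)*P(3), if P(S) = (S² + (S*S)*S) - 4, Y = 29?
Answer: 5568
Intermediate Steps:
P(S) = -4 + S² + S³ (P(S) = (S² + S²*S) - 4 = (S² + S³) - 4 = -4 + S² + S³)
(s(4, -6)*Y)*P(3) = (6*29)*(-4 + 3² + 3³) = 174*(-4 + 9 + 27) = 174*32 = 5568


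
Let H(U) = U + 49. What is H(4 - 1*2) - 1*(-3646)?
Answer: 3697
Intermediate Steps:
H(U) = 49 + U
H(4 - 1*2) - 1*(-3646) = (49 + (4 - 1*2)) - 1*(-3646) = (49 + (4 - 2)) + 3646 = (49 + 2) + 3646 = 51 + 3646 = 3697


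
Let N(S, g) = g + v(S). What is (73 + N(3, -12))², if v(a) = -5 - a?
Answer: 2809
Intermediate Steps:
N(S, g) = -5 + g - S (N(S, g) = g + (-5 - S) = -5 + g - S)
(73 + N(3, -12))² = (73 + (-5 - 12 - 1*3))² = (73 + (-5 - 12 - 3))² = (73 - 20)² = 53² = 2809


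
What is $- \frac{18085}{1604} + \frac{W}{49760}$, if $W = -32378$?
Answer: $- \frac{118980489}{9976880} \approx -11.926$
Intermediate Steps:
$- \frac{18085}{1604} + \frac{W}{49760} = - \frac{18085}{1604} - \frac{32378}{49760} = \left(-18085\right) \frac{1}{1604} - \frac{16189}{24880} = - \frac{18085}{1604} - \frac{16189}{24880} = - \frac{118980489}{9976880}$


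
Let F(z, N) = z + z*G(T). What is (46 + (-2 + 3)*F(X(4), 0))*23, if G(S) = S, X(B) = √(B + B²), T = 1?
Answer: 1058 + 92*√5 ≈ 1263.7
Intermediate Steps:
F(z, N) = 2*z (F(z, N) = z + z*1 = z + z = 2*z)
(46 + (-2 + 3)*F(X(4), 0))*23 = (46 + (-2 + 3)*(2*√(4*(1 + 4))))*23 = (46 + 1*(2*√(4*5)))*23 = (46 + 1*(2*√20))*23 = (46 + 1*(2*(2*√5)))*23 = (46 + 1*(4*√5))*23 = (46 + 4*√5)*23 = 1058 + 92*√5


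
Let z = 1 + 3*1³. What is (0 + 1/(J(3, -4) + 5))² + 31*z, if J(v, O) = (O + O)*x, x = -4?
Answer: 169757/1369 ≈ 124.00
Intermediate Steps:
J(v, O) = -8*O (J(v, O) = (O + O)*(-4) = (2*O)*(-4) = -8*O)
z = 4 (z = 1 + 3*1 = 1 + 3 = 4)
(0 + 1/(J(3, -4) + 5))² + 31*z = (0 + 1/(-8*(-4) + 5))² + 31*4 = (0 + 1/(32 + 5))² + 124 = (0 + 1/37)² + 124 = (1/37)² + 124 = 1/1369 + 124 = 169757/1369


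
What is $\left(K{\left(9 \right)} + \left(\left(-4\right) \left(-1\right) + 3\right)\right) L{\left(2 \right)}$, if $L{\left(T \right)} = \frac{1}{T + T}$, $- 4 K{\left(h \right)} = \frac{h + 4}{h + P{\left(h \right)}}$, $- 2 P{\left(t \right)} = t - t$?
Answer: $\frac{239}{144} \approx 1.6597$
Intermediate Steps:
$P{\left(t \right)} = 0$ ($P{\left(t \right)} = - \frac{t - t}{2} = \left(- \frac{1}{2}\right) 0 = 0$)
$K{\left(h \right)} = - \frac{4 + h}{4 h}$ ($K{\left(h \right)} = - \frac{\left(h + 4\right) \frac{1}{h + 0}}{4} = - \frac{\left(4 + h\right) \frac{1}{h}}{4} = - \frac{\frac{1}{h} \left(4 + h\right)}{4} = - \frac{4 + h}{4 h}$)
$L{\left(T \right)} = \frac{1}{2 T}$
$\left(K{\left(9 \right)} + \left(\left(-4\right) \left(-1\right) + 3\right)\right) L{\left(2 \right)} = \left(\frac{-4 - 9}{4 \cdot 9} + \left(\left(-4\right) \left(-1\right) + 3\right)\right) \frac{1}{2 \cdot 2} = \left(\frac{1}{4} \cdot \frac{1}{9} \left(-4 - 9\right) + \left(4 + 3\right)\right) \frac{1}{2} \cdot \frac{1}{2} = \left(\frac{1}{4} \cdot \frac{1}{9} \left(-13\right) + 7\right) \frac{1}{4} = \left(- \frac{13}{36} + 7\right) \frac{1}{4} = \frac{239}{36} \cdot \frac{1}{4} = \frac{239}{144}$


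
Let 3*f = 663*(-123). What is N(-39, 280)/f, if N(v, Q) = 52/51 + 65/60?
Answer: -11/142188 ≈ -7.7362e-5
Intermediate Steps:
N(v, Q) = 143/68 (N(v, Q) = 52*(1/51) + 65*(1/60) = 52/51 + 13/12 = 143/68)
f = -27183 (f = (663*(-123))/3 = (⅓)*(-81549) = -27183)
N(-39, 280)/f = (143/68)/(-27183) = (143/68)*(-1/27183) = -11/142188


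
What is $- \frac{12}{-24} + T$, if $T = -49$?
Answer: $- \frac{97}{2} \approx -48.5$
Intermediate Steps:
$- \frac{12}{-24} + T = - \frac{12}{-24} - 49 = \left(-12\right) \left(- \frac{1}{24}\right) - 49 = \frac{1}{2} - 49 = - \frac{97}{2}$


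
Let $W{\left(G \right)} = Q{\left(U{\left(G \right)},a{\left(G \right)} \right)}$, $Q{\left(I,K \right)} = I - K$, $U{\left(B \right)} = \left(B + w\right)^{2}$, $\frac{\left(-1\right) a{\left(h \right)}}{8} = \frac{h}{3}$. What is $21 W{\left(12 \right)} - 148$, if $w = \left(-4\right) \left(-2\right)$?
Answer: $8924$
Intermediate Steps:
$a{\left(h \right)} = - \frac{8 h}{3}$ ($a{\left(h \right)} = - 8 \frac{h}{3} = - \frac{8 h}{3}$)
$w = 8$
$U{\left(B \right)} = \left(8 + B\right)^{2}$ ($U{\left(B \right)} = \left(B + 8\right)^{2} = \left(8 + B\right)^{2}$)
$W{\left(G \right)} = \left(8 + G\right)^{2} + \frac{8 G}{3}$ ($W{\left(G \right)} = \left(8 + G\right)^{2} - - \frac{8 G}{3} = \left(8 + G\right)^{2} + \frac{8 G}{3}$)
$21 W{\left(12 \right)} - 148 = 21 \left(64 + 12^{2} + \frac{56}{3} \cdot 12\right) - 148 = 21 \left(64 + 144 + 224\right) - 148 = 21 \cdot 432 - 148 = 9072 - 148 = 8924$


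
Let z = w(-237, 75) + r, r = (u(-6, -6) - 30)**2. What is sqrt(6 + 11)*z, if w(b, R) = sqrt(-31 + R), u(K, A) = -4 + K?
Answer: 2*sqrt(17)*(800 + sqrt(11)) ≈ 6624.3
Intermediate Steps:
r = 1600 (r = ((-4 - 6) - 30)**2 = (-10 - 30)**2 = (-40)**2 = 1600)
z = 1600 + 2*sqrt(11) (z = sqrt(-31 + 75) + 1600 = sqrt(44) + 1600 = 2*sqrt(11) + 1600 = 1600 + 2*sqrt(11) ≈ 1606.6)
sqrt(6 + 11)*z = sqrt(6 + 11)*(1600 + 2*sqrt(11)) = sqrt(17)*(1600 + 2*sqrt(11))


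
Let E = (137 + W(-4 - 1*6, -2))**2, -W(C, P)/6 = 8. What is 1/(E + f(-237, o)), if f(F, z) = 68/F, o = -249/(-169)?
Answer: 237/1877209 ≈ 0.00012625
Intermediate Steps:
W(C, P) = -48 (W(C, P) = -6*8 = -48)
o = 249/169 (o = -249*(-1/169) = 249/169 ≈ 1.4734)
E = 7921 (E = (137 - 48)**2 = 89**2 = 7921)
1/(E + f(-237, o)) = 1/(7921 + 68/(-237)) = 1/(7921 + 68*(-1/237)) = 1/(7921 - 68/237) = 1/(1877209/237) = 237/1877209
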